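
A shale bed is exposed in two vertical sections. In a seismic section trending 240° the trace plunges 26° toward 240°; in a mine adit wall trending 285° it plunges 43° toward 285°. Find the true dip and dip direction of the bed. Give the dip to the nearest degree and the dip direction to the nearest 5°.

Each apparent-dip line lies in the plane. As unit vectors (x east, y north, z up), v₁ plunges 26°→240° and v₂ plunges 43°→285°.
Cross product v₁ × v₂ gives the pole to the plane: n ∝ (-0.389, 0.221, 0.465).
True dip = arccos(n_z / |n|) = arccos(0.7201) = 43.9°.
Dip direction = atan2(-0.389, 0.221) = 300° (azimuth of n's horizontal projection).

true dip 44°, dip direction 300°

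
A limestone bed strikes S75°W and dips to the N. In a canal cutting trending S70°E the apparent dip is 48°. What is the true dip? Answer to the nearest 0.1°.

β = acute angle between strike S75°W and section S70°E = 35°.
tan(true dip) = tan 48° / sin 35° = 1.9363
δ = arctan(1.9363) = 62.69°

62.7°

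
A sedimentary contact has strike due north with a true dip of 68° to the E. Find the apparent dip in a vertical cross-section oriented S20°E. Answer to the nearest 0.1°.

40.2°

The strike is due north and the section trends S20°E; the acute angle between them is β = 20°.
tan(apparent dip) = tan 68° · sin 20° = 0.8465
apparent dip = arctan 0.8465 = 40.25°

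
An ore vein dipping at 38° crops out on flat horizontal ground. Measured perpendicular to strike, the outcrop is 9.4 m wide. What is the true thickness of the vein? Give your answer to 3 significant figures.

5.79 m

True thickness t = w · sin(dip) = 9.4 × sin 38°
t = 9.4 × 0.6157 = 5.787 m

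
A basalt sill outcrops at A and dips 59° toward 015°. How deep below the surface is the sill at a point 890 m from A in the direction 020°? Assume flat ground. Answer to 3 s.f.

1480 m

The hole lies 5° from the dip direction, so the down-dip offset is 890 × cos 5° = 886.61 m.
Depth = down-dip offset × tan(dip) = 886.61 × tan 59° = 886.61 × 1.6643
Depth = 1475.57 m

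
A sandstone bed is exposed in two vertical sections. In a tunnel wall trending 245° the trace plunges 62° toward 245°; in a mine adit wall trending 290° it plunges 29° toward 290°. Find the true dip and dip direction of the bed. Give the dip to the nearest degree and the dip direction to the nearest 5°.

true dip 65°, dip direction 215°

Represent each trace as a vector plunging at its apparent dip toward its trend (east-north-up frame): v₁ = (-0.425, -0.198, -0.883), v₂ = (-0.822, 0.299, -0.485).
n = v₁ × v₂ = (-0.360, -0.519, 0.290) (taken with n_z > 0).
True dip = arccos(n_z / |n|) = arccos(0.4174) = 65.3°.
Dip direction = azimuth of (n_x, n_y) = atan2(-0.360, -0.519) = 215°.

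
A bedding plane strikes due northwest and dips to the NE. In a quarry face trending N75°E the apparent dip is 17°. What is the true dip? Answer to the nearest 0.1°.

The section is 60° from the strike.
tan δ = tan α / sin β = tan 17° / sin 60° = 0.3057 / 0.8660 = 0.3530
true dip = arctan 0.3530 = 19.44°

19.4°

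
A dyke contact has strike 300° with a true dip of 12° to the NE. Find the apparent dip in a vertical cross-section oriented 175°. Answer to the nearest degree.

10°

Angle between strike (300°) and section (175°): β = 55°.
tan α = tan 12° × sin 55° = 0.2126 × 0.8192 = 0.1741
α = arctan(0.1741) = 9.88°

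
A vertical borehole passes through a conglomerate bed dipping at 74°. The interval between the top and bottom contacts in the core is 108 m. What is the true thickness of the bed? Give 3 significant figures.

True thickness t = h · cos(dip) = 108 × cos 74°
t = 108 × 0.2756 = 29.769 m

29.8 m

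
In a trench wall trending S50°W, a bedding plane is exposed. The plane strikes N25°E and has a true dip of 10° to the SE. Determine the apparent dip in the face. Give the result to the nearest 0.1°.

4.3°

The strike is N25°E and the section trends S50°W; the acute angle between them is β = 25°.
tan α = tan 10° × sin 25° = 0.1763 × 0.4226 = 0.0745
apparent dip = arctan 0.0745 = 4.26°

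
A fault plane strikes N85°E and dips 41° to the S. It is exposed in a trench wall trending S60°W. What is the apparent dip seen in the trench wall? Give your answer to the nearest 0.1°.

Angle between strike (N85°E) and section (S60°W): β = 25°.
tan(apparent dip) = tan 41° · sin 25° = 0.3674
α = arctan(0.3674) = 20.17°

20.2°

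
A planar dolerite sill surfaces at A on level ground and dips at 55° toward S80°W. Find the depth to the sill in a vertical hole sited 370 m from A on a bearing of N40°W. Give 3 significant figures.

The hole lies 60° from the dip direction, so the down-dip offset is 370 × cos 60° = 185.00 m.
Depth = down-dip offset × tan(dip) = 185.00 × tan 55° = 185.00 × 1.4281
Depth = 264.21 m

264 m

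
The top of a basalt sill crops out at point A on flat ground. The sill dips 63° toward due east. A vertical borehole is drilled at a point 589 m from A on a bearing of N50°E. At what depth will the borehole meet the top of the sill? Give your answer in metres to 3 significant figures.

The hole lies 40° from the dip direction, so the down-dip offset is 589 × cos 40° = 451.20 m.
Depth = down-dip offset × tan(dip) = 451.20 × tan 63° = 451.20 × 1.9626
Depth = 885.53 m

886 m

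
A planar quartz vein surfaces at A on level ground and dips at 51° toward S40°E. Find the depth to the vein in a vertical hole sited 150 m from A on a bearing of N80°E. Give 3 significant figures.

The hole lies 60° from the dip direction, so the down-dip offset is 150 × cos 60° = 75.00 m.
Depth = down-dip offset × tan(dip) = 75.00 × tan 51° = 75.00 × 1.2349
Depth = 92.62 m

92.6 m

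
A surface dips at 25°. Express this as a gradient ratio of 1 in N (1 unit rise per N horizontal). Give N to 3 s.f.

1 : N means tan θ = 1/N, so N = 1/tan 25° = 1/0.4663

1 in 2.14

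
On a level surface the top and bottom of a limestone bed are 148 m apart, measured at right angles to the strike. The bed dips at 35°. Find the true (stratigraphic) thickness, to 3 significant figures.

84.9 m

True thickness t = w · sin(dip) = 148 × sin 35°
t = 148 × 0.5736 = 84.889 m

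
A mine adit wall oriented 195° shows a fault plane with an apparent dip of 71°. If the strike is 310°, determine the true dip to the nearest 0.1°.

72.7°

β = acute angle between strike 310° and section 195° = 65°.
tan(true dip) = tan 71° / sin 65° = 3.2044
δ = arctan(3.2044) = 72.67°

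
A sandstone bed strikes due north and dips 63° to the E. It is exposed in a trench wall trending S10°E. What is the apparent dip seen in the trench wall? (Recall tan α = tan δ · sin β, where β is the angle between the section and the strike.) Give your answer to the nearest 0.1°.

The strike is due north and the section trends S10°E; the acute angle between them is β = 10°.
tan α = tan 63° × sin 10° = 1.9626 × 0.1736 = 0.3408
apparent dip = arctan 0.3408 = 18.82°

18.8°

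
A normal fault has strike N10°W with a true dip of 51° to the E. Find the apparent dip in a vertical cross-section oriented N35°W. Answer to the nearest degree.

28°

The strike is N10°W and the section trends N35°W; the acute angle between them is β = 25°.
tan(apparent dip) = tan 51° · sin 25° = 0.5219
apparent dip = arctan 0.5219 = 27.56°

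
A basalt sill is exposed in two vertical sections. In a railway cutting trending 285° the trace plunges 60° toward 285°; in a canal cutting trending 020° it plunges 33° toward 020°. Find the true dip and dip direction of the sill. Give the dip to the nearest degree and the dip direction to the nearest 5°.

The two traces are lines in the plane: v₁ = (sin 285°·cos 60°, cos 285°·cos 60°, −sin 60°), v₂ = (sin 20°·cos 33°, cos 20°·cos 33°, −sin 33°).
n = v₁ × v₂ = (-0.612, 0.511, 0.418) (taken with n_z > 0).
True dip = arccos(n_z / |n|) = arccos(0.4640) = 62.4°.
Dip direction = atan2(-0.612, 0.511) = 310° (azimuth of n's horizontal projection).

true dip 62°, dip direction 310°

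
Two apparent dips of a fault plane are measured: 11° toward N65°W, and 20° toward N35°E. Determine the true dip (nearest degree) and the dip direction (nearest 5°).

Represent each trace as a vector plunging at its apparent dip toward its trend (east-north-up frame): v₁ = (-0.890, 0.415, -0.191), v₂ = (0.539, 0.770, -0.342).
Cross product v₁ × v₂ gives the pole to the plane: n ∝ (-0.005, 0.407, 0.908).
tan δ = √(n_x²+n_y²)/n_z = 0.407/0.908, so δ = 24.1°.
Dip direction = azimuth of (n_x, n_y) = atan2(-0.005, 0.407) = 359°.

true dip 24°, dip direction 000°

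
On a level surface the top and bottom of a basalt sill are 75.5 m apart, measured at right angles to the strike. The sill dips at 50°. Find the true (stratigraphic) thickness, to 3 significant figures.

57.8 m

True thickness t = w · sin(dip) = 75.5 × sin 50°
t = 75.5 × 0.7660 = 57.836 m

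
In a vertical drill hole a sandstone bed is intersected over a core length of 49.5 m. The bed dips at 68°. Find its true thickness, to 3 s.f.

18.5 m

True thickness t = h · cos(dip) = 49.5 × cos 68°
t = 49.5 × 0.3746 = 18.543 m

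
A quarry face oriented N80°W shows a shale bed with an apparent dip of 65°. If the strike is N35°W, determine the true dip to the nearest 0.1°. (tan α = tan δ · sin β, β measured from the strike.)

71.8°

β = acute angle between strike N35°W and section N80°W = 45°.
tan(true dip) = tan 65° / sin 45° = 3.0328
true dip = arctan 3.0328 = 71.75°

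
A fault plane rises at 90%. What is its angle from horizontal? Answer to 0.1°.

tan θ = 90/100 = 0.9000
θ = arctan(0.9000) = 41.99°

42.0°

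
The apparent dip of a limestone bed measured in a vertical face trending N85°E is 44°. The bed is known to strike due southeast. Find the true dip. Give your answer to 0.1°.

β = acute angle between strike due southeast and section N85°E = 50°.
tan(true dip) = tan 44° / sin 50° = 1.2606
true dip = arctan 1.2606 = 51.58°

51.6°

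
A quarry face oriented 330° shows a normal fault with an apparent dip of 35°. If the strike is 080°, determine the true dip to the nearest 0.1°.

36.7°

The section is 70° from the strike.
tan(true dip) = tan 35° / sin 70° = 0.7451
true dip = arctan 0.7451 = 36.69°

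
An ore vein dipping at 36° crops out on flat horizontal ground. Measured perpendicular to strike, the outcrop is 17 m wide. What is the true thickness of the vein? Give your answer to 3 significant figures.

9.99 m

True thickness t = w · sin(dip) = 17 × sin 36°
t = 17 × 0.5878 = 9.992 m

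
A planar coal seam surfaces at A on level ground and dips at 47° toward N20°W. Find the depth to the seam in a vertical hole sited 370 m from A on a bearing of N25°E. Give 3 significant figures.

281 m

The hole lies 45° from the dip direction, so the down-dip offset is 370 × cos 45° = 261.63 m.
Depth = down-dip offset × tan(dip) = 261.63 × tan 47° = 261.63 × 1.0724
Depth = 280.56 m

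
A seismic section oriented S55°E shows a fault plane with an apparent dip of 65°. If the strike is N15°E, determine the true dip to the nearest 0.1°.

The section is 70° from the strike.
tan δ = tan α / sin β = tan 65° / sin 70° = 2.1445 / 0.9397 = 2.2821
true dip = arctan 2.2821 = 66.34°

66.3°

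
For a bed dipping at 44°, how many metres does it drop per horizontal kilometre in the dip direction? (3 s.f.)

drop per km = 1000 × tan 44° = 1000 × 0.9657

966 m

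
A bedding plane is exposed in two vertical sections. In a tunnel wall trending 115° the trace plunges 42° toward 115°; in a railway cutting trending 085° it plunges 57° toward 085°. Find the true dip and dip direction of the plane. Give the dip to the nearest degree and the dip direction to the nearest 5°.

The two traces are lines in the plane: v₁ = (sin 115°·cos 42°, cos 115°·cos 42°, −sin 42°), v₂ = (sin 85°·cos 57°, cos 85°·cos 57°, −sin 57°).
Cross product v₁ × v₂ gives the pole to the plane: n ∝ (0.295, 0.202, 0.202).
tan δ = √(n_x²+n_y²)/n_z = 0.358/0.202, so δ = 60.5°.
Dip direction = azimuth of (n_x, n_y) = atan2(0.295, 0.202) = 56°.

true dip 60°, dip direction 055°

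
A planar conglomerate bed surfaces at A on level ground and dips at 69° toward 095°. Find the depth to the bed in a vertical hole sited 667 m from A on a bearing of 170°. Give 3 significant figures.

450 m

The hole lies 75° from the dip direction, so the down-dip offset is 667 × cos 75° = 172.63 m.
Depth = down-dip offset × tan(dip) = 172.63 × tan 69° = 172.63 × 2.6051
Depth = 449.72 m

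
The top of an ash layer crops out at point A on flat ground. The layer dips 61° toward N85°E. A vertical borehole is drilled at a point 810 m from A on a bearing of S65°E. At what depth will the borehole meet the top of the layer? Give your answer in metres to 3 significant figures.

1270 m

The hole lies 30° from the dip direction, so the down-dip offset is 810 × cos 30° = 701.48 m.
Depth = down-dip offset × tan(dip) = 701.48 × tan 61° = 701.48 × 1.8040
Depth = 1265.50 m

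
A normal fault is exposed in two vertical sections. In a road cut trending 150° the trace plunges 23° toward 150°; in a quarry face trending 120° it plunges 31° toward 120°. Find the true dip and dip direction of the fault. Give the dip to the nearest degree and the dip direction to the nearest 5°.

true dip 32°, dip direction 100°

Each apparent-dip line lies in the plane. As unit vectors (x east, y north, z up), v₁ plunges 23°→150° and v₂ plunges 31°→120°.
The plane normal is n = v₁ × v₂ ∝ (0.243, -0.053, 0.395).
Dip δ = arctan(|n_h|/n_z) = arctan(0.249/0.395) = 32.2°.
The horizontal component of n points toward azimuth atan2(n_x, n_y) = 102°, the dip direction.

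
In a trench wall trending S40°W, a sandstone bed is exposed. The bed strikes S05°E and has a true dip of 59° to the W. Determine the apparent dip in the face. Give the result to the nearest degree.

Angle between strike (S05°E) and section (S40°W): β = 45°.
tan α = tan 59° × sin 45° = 1.6643 × 0.7071 = 1.1768
apparent dip = arctan 1.1768 = 49.64°

50°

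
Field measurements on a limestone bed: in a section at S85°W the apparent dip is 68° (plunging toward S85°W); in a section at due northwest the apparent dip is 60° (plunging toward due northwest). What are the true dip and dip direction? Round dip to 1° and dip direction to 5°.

Each apparent-dip line lies in the plane. As unit vectors (x east, y north, z up), v₁ plunges 68°→S85°W and v₂ plunges 60°→due northwest.
n = v₁ × v₂ = (-0.356, -0.005, 0.143) (taken with n_z > 0).
True dip = arccos(n_z / |n|) = arccos(0.3737) = 68.1°.
Dip direction = atan2(-0.356, -0.005) = 269° (azimuth of n's horizontal projection).

true dip 68°, dip direction 270°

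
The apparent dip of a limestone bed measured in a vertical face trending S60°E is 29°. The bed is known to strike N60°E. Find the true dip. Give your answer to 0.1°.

The section is 60° from the strike.
tan(true dip) = tan 29° / sin 60° = 0.6401
true dip = arctan 0.6401 = 32.62°

32.6°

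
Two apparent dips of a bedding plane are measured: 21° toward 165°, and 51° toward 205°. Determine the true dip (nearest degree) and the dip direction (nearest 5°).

true dip 57°, dip direction 240°

Each apparent-dip line lies in the plane. As unit vectors (x east, y north, z up), v₁ plunges 21°→165° and v₂ plunges 51°→205°.
The plane normal is n = v₁ × v₂ ∝ (-0.496, -0.283, 0.378).
tan δ = √(n_x²+n_y²)/n_z = 0.571/0.378, so δ = 56.5°.
Dip direction = azimuth of (n_x, n_y) = atan2(-0.496, -0.283) = 240°.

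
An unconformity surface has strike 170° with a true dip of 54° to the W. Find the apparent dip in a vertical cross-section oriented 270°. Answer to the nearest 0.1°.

The section lies 80° from the strike.
tan α = tan 54° × sin 80° = 1.3764 × 0.9848 = 1.3555
α = arctan(1.3555) = 53.58°

53.6°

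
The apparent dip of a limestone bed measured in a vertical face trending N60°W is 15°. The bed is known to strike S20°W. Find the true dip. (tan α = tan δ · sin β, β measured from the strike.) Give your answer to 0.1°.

15.2°

The section is 80° from the strike.
tan δ = tan α / sin β = tan 15° / sin 80° = 0.2679 / 0.9848 = 0.2721
δ = arctan(0.2721) = 15.22°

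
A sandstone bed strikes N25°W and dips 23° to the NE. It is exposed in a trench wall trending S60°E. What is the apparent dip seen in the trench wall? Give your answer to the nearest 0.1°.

13.7°

The section lies 35° from the strike.
tan(apparent dip) = tan 23° · sin 35° = 0.2435
α = arctan(0.2435) = 13.68°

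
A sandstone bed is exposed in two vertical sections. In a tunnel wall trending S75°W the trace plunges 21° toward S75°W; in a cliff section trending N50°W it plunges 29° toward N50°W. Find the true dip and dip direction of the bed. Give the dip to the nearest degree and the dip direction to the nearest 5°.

The two traces are lines in the plane: v₁ = (sin 255°·cos 21°, cos 255°·cos 21°, −sin 21°), v₂ = (sin 310°·cos 29°, cos 310°·cos 29°, −sin 29°).
n = v₁ × v₂ = (-0.319, 0.197, 0.669) (taken with n_z > 0).
True dip = arccos(n_z / |n|) = arccos(0.8725) = 29.3°.
Dip direction = azimuth of (n_x, n_y) = atan2(-0.319, 0.197) = 302°.

true dip 29°, dip direction 300°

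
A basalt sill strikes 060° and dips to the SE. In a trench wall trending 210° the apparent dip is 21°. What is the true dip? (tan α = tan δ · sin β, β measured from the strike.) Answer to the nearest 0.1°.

37.5°

β = acute angle between strike 060° and section 210° = 30°.
tan δ = tan α / sin β = tan 21° / sin 30° = 0.3839 / 0.5000 = 0.7677
δ = arctan(0.7677) = 37.51°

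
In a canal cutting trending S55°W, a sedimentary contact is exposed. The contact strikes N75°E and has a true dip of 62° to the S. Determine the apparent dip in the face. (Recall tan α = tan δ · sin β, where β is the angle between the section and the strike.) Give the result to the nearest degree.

33°

Angle between strike (N75°E) and section (S55°W): β = 20°.
tan(apparent dip) = tan 62° · sin 20° = 0.6432
α = arctan(0.6432) = 32.75°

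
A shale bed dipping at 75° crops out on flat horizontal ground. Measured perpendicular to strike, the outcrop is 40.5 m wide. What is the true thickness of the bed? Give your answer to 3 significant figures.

39.1 m

True thickness t = w · sin(dip) = 40.5 × sin 75°
t = 40.5 × 0.9659 = 39.120 m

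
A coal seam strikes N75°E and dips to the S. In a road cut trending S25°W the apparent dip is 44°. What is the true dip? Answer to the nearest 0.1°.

51.6°

β = acute angle between strike N75°E and section S25°W = 50°.
tan(true dip) = tan 44° / sin 50° = 1.2606
true dip = arctan 1.2606 = 51.58°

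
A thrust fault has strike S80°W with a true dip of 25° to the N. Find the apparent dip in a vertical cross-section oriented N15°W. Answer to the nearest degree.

25°

The strike is S80°W and the section trends N15°W; the acute angle between them is β = 85°.
tan(apparent dip) = tan 25° · sin 85° = 0.4645
apparent dip = arctan 0.4645 = 24.92°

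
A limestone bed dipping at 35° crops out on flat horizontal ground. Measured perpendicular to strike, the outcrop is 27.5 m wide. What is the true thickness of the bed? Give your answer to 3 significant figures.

True thickness t = w · sin(dip) = 27.5 × sin 35°
t = 27.5 × 0.5736 = 15.773 m

15.8 m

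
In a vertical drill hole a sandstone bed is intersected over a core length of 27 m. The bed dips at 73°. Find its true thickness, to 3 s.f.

7.89 m

True thickness t = h · cos(dip) = 27 × cos 73°
t = 27 × 0.2924 = 7.894 m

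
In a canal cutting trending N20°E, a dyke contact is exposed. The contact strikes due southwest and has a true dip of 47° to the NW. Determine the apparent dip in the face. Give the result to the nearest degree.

24°

Angle between strike (due southwest) and section (N20°E): β = 25°.
tan(apparent dip) = tan 47° · sin 25° = 0.4532
apparent dip = arctan 0.4532 = 24.38°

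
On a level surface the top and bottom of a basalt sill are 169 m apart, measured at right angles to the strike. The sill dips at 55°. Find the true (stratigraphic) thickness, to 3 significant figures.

138 m

True thickness t = w · sin(dip) = 169 × sin 55°
t = 169 × 0.8192 = 138.437 m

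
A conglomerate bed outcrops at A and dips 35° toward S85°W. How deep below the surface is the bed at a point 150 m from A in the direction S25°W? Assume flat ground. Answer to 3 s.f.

The hole lies 60° from the dip direction, so the down-dip offset is 150 × cos 60° = 75.00 m.
Depth = down-dip offset × tan(dip) = 75.00 × tan 35° = 75.00 × 0.7002
Depth = 52.52 m

52.5 m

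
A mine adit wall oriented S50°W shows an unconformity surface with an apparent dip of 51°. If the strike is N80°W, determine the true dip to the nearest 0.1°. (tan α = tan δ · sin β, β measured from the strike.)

58.2°

β = acute angle between strike N80°W and section S50°W = 50°.
tan(true dip) = tan 51° / sin 50° = 1.6120
true dip = arctan 1.6120 = 58.19°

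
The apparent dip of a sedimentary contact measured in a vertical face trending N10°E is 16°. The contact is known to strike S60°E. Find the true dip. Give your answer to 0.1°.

17.0°

β = acute angle between strike S60°E and section N10°E = 70°.
tan(true dip) = tan 16° / sin 70° = 0.3051
true dip = arctan 0.3051 = 16.97°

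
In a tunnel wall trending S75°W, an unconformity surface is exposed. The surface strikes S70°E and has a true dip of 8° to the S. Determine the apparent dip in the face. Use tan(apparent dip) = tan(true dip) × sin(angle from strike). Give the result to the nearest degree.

5°

The section lies 35° from the strike.
tan(apparent dip) = tan 8° · sin 35° = 0.0806
α = arctan(0.0806) = 4.61°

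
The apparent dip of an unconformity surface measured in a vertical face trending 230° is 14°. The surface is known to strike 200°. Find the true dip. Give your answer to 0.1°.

β = acute angle between strike 200° and section 230° = 30°.
tan(true dip) = tan 14° / sin 30° = 0.4987
true dip = arctan 0.4987 = 26.50°

26.5°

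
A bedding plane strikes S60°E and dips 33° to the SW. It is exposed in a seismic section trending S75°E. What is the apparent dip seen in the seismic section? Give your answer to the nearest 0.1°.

The strike is S60°E and the section trends S75°E; the acute angle between them is β = 15°.
tan(apparent dip) = tan 33° · sin 15° = 0.1681
α = arctan(0.1681) = 9.54°

9.5°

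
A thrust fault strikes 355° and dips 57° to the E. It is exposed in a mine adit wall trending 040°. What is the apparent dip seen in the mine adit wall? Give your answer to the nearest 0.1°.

The section lies 45° from the strike.
tan(apparent dip) = tan 57° · sin 45° = 1.0888
apparent dip = arctan 1.0888 = 47.44°

47.4°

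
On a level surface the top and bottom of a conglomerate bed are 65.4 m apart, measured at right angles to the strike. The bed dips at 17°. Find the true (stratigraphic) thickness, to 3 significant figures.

True thickness t = w · sin(dip) = 65.4 × sin 17°
t = 65.4 × 0.2924 = 19.121 m

19.1 m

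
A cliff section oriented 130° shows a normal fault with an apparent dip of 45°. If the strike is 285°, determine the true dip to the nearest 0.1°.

The section is 25° from the strike.
tan(true dip) = tan 45° / sin 25° = 2.3662
δ = arctan(2.3662) = 67.09°

67.1°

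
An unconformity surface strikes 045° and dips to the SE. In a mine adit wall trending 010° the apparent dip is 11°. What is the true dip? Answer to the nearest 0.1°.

18.7°

The section is 35° from the strike.
tan δ = tan α / sin β = tan 11° / sin 35° = 0.1944 / 0.5736 = 0.3389
δ = arctan(0.3389) = 18.72°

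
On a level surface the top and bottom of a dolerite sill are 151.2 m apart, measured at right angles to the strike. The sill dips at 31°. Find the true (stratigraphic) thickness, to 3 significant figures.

77.9 m

True thickness t = w · sin(dip) = 151.2 × sin 31°
t = 151.2 × 0.5150 = 77.874 m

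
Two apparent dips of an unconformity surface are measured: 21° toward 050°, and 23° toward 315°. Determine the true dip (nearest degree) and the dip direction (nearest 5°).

true dip 31°, dip direction 000°

Represent each trace as a vector plunging at its apparent dip toward its trend (east-north-up frame): v₁ = (0.715, 0.600, -0.358), v₂ = (-0.651, 0.651, -0.391).
Cross product v₁ × v₂ gives the pole to the plane: n ∝ (-0.001, 0.513, 0.856).
Dip δ = arctan(|n_h|/n_z) = arctan(0.513/0.856) = 30.9°.
The horizontal component of n points toward azimuth atan2(n_x, n_y) = 360°, the dip direction.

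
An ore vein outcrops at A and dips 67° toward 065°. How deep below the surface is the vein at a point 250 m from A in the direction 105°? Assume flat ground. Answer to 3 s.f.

The hole lies 40° from the dip direction, so the down-dip offset is 250 × cos 40° = 191.51 m.
Depth = down-dip offset × tan(dip) = 191.51 × tan 67° = 191.51 × 2.3559
Depth = 451.17 m

451 m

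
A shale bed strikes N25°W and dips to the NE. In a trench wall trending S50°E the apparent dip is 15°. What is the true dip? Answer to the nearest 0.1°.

β = acute angle between strike N25°W and section S50°E = 25°.
tan δ = tan α / sin β = tan 15° / sin 25° = 0.2679 / 0.4226 = 0.6340
true dip = arctan 0.6340 = 32.38°

32.4°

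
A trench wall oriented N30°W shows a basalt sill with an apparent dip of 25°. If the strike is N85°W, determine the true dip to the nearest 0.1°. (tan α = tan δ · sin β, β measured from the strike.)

29.7°

β = acute angle between strike N85°W and section N30°W = 55°.
tan(true dip) = tan 25° / sin 55° = 0.5693
true dip = arctan 0.5693 = 29.65°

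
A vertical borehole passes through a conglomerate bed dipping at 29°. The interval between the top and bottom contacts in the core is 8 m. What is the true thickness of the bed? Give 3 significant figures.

7.00 m

True thickness t = h · cos(dip) = 8 × cos 29°
t = 8 × 0.8746 = 6.997 m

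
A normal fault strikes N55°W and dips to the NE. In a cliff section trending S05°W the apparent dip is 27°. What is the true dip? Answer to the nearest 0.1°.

30.5°

The section is 60° from the strike.
tan(true dip) = tan 27° / sin 60° = 0.5883
δ = arctan(0.5883) = 30.47°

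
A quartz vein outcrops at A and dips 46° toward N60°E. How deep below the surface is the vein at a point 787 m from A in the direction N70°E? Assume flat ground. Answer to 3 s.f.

The hole lies 10° from the dip direction, so the down-dip offset is 787 × cos 10° = 775.04 m.
Depth = down-dip offset × tan(dip) = 775.04 × tan 46° = 775.04 × 1.0355
Depth = 802.58 m

803 m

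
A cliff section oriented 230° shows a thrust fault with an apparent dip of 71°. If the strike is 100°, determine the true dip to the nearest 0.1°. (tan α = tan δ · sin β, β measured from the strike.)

β = acute angle between strike 100° and section 230° = 50°.
tan δ = tan α / sin β = tan 71° / sin 50° = 2.9042 / 0.7660 = 3.7912
true dip = arctan 3.7912 = 75.22°

75.2°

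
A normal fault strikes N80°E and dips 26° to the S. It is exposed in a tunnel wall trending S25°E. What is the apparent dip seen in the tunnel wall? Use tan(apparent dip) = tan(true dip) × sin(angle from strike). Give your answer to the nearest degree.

25°

The section lies 75° from the strike.
tan(apparent dip) = tan 26° · sin 75° = 0.4711
apparent dip = arctan 0.4711 = 25.23°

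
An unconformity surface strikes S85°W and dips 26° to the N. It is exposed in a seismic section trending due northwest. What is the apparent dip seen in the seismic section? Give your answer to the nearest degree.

20°

The strike is S85°W and the section trends due northwest; the acute angle between them is β = 50°.
tan(apparent dip) = tan 26° · sin 50° = 0.3736
α = arctan(0.3736) = 20.49°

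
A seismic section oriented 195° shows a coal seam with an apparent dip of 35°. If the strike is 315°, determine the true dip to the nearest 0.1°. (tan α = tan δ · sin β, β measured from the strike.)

39.0°

β = acute angle between strike 315° and section 195° = 60°.
tan δ = tan α / sin β = tan 35° / sin 60° = 0.7002 / 0.8660 = 0.8085
true dip = arctan 0.8085 = 38.96°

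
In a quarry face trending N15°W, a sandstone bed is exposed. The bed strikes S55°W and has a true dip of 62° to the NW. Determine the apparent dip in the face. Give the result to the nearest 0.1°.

60.5°

The section lies 70° from the strike.
tan(apparent dip) = tan 62° · sin 70° = 1.7673
apparent dip = arctan 1.7673 = 60.50°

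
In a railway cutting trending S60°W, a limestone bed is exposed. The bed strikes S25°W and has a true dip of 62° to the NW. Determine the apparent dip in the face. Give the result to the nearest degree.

47°

The strike is S25°W and the section trends S60°W; the acute angle between them is β = 35°.
tan(apparent dip) = tan 62° · sin 35° = 1.0787
α = arctan(1.0787) = 47.17°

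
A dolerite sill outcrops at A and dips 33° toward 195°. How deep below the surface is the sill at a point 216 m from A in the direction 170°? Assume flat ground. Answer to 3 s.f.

The hole lies 25° from the dip direction, so the down-dip offset is 216 × cos 25° = 195.76 m.
Depth = down-dip offset × tan(dip) = 195.76 × tan 33° = 195.76 × 0.6494
Depth = 127.13 m

127 m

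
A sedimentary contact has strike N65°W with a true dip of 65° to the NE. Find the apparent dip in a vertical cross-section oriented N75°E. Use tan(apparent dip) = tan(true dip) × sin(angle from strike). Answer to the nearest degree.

54°

The strike is N65°W and the section trends N75°E; the acute angle between them is β = 40°.
tan(apparent dip) = tan 65° · sin 40° = 1.3785
α = arctan(1.3785) = 54.04°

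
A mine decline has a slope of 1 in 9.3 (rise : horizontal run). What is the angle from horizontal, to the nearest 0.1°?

6.1°

tan θ = 1/9.3 = 0.1075
θ = arctan(0.1075) = 6.14°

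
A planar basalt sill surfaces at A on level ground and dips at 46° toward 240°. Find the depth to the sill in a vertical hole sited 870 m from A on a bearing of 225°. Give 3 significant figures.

870 m

The hole lies 15° from the dip direction, so the down-dip offset is 870 × cos 15° = 840.36 m.
Depth = down-dip offset × tan(dip) = 840.36 × tan 46° = 840.36 × 1.0355
Depth = 870.21 m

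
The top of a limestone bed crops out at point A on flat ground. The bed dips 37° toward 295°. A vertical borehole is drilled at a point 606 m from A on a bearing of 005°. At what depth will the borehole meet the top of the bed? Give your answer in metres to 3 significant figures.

156 m

The hole lies 70° from the dip direction, so the down-dip offset is 606 × cos 70° = 207.26 m.
Depth = down-dip offset × tan(dip) = 207.26 × tan 37° = 207.26 × 0.7536
Depth = 156.18 m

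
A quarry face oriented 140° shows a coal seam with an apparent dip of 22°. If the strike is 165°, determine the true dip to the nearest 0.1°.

43.7°

β = acute angle between strike 165° and section 140° = 25°.
tan δ = tan α / sin β = tan 22° / sin 25° = 0.4040 / 0.4226 = 0.9560
true dip = arctan 0.9560 = 43.71°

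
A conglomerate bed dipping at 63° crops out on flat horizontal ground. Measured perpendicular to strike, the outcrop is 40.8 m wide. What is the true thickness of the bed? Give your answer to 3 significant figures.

True thickness t = w · sin(dip) = 40.8 × sin 63°
t = 40.8 × 0.8910 = 36.353 m

36.4 m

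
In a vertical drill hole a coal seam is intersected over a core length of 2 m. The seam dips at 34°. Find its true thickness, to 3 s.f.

True thickness t = h · cos(dip) = 2 × cos 34°
t = 2 × 0.8290 = 1.658 m

1.66 m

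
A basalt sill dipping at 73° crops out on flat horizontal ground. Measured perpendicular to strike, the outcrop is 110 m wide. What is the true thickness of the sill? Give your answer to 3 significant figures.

True thickness t = w · sin(dip) = 110 × sin 73°
t = 110 × 0.9563 = 105.194 m

105 m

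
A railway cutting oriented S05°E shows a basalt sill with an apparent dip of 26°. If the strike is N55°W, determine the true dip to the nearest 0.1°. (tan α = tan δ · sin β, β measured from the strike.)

32.5°

β = acute angle between strike N55°W and section S05°E = 50°.
tan δ = tan α / sin β = tan 26° / sin 50° = 0.4877 / 0.7660 = 0.6367
δ = arctan(0.6367) = 32.48°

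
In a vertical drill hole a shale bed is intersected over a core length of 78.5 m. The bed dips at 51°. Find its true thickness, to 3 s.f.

True thickness t = h · cos(dip) = 78.5 × cos 51°
t = 78.5 × 0.6293 = 49.402 m

49.4 m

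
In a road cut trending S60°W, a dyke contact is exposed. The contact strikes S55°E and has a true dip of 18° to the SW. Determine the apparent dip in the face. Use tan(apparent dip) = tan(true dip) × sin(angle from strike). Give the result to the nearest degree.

The section lies 65° from the strike.
tan(apparent dip) = tan 18° · sin 65° = 0.2945
α = arctan(0.2945) = 16.41°

16°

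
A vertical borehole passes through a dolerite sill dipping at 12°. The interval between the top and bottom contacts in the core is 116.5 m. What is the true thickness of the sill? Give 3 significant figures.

True thickness t = h · cos(dip) = 116.5 × cos 12°
t = 116.5 × 0.9781 = 113.954 m

114 m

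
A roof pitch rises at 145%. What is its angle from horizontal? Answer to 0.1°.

55.4°

tan θ = 145/100 = 1.4500
θ = arctan(1.4500) = 55.41°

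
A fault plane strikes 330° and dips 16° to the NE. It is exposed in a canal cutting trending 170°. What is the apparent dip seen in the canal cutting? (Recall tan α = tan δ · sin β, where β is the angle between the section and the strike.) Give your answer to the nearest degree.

6°

The strike is 330° and the section trends 170°; the acute angle between them is β = 20°.
tan(apparent dip) = tan 16° · sin 20° = 0.0981
apparent dip = arctan 0.0981 = 5.60°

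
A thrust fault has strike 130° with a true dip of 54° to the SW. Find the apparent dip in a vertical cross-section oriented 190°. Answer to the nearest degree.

Angle between strike (130°) and section (190°): β = 60°.
tan(apparent dip) = tan 54° · sin 60° = 1.1920
apparent dip = arctan 1.1920 = 50.01°

50°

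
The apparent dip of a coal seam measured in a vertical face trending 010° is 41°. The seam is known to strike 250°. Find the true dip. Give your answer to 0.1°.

45.1°

The section is 60° from the strike.
tan(true dip) = tan 41° / sin 60° = 1.0038
true dip = arctan 1.0038 = 45.11°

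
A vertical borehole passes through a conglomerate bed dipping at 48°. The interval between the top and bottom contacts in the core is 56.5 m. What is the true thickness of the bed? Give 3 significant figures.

37.8 m

True thickness t = h · cos(dip) = 56.5 × cos 48°
t = 56.5 × 0.6691 = 37.806 m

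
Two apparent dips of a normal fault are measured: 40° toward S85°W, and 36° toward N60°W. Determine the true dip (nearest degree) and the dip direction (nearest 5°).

Each apparent-dip line lies in the plane. As unit vectors (x east, y north, z up), v₁ plunges 40°→S85°W and v₂ plunges 36°→N60°W.
Cross product v₁ × v₂ gives the pole to the plane: n ∝ (-0.299, -0.002, 0.355).
True dip = arccos(n_z / |n|) = arccos(0.7650) = 40.1°.
Dip direction = atan2(-0.299, -0.002) = 270° (azimuth of n's horizontal projection).

true dip 40°, dip direction 270°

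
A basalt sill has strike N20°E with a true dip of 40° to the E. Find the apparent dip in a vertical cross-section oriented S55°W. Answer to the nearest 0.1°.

The section lies 35° from the strike.
tan α = tan 40° × sin 35° = 0.8391 × 0.5736 = 0.4813
apparent dip = arctan 0.4813 = 25.70°

25.7°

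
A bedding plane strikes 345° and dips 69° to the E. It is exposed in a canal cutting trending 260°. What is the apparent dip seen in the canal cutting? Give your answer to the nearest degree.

69°

Angle between strike (345°) and section (260°): β = 85°.
tan(apparent dip) = tan 69° · sin 85° = 2.5952
α = arctan(2.5952) = 68.93°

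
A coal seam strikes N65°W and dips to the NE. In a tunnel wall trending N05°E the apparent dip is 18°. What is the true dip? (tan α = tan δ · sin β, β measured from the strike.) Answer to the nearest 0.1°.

β = acute angle between strike N65°W and section N05°E = 70°.
tan δ = tan α / sin β = tan 18° / sin 70° = 0.3249 / 0.9397 = 0.3458
δ = arctan(0.3458) = 19.07°

19.1°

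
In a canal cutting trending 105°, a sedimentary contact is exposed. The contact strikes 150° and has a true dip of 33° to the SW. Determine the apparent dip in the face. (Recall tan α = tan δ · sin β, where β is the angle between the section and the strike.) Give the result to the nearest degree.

25°

Angle between strike (150°) and section (105°): β = 45°.
tan α = tan 33° × sin 45° = 0.6494 × 0.7071 = 0.4592
apparent dip = arctan 0.4592 = 24.66°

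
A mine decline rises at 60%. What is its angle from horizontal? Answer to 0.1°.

tan θ = 60/100 = 0.6000
θ = arctan(0.6000) = 30.96°

31.0°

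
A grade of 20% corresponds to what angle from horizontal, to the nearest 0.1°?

11.3°

tan θ = 20/100 = 0.2000
θ = arctan(0.2000) = 11.31°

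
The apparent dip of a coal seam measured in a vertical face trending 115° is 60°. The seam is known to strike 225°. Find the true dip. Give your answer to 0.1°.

β = acute angle between strike 225° and section 115° = 70°.
tan δ = tan α / sin β = tan 60° / sin 70° = 1.7321 / 0.9397 = 1.8432
δ = arctan(1.8432) = 61.52°

61.5°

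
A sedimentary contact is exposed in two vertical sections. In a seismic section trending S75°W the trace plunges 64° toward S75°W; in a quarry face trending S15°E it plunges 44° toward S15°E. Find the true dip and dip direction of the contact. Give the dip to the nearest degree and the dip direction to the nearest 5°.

Each apparent-dip line lies in the plane. As unit vectors (x east, y north, z up), v₁ plunges 64°→S75°W and v₂ plunges 44°→S15°E.
Cross product v₁ × v₂ gives the pole to the plane: n ∝ (-0.546, -0.461, 0.315).
tan δ = √(n_x²+n_y²)/n_z = 0.715/0.315, so δ = 66.2°.
Dip direction = atan2(-0.546, -0.461) = 230° (azimuth of n's horizontal projection).

true dip 66°, dip direction 230°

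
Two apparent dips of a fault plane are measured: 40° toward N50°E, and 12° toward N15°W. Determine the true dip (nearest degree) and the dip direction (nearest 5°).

true dip 40°, dip direction 060°

The two traces are lines in the plane: v₁ = (sin 50°·cos 40°, cos 50°·cos 40°, −sin 40°), v₂ = (sin 345°·cos 12°, cos 345°·cos 12°, −sin 12°).
The plane normal is n = v₁ × v₂ ∝ (0.505, 0.285, 0.679).
tan δ = √(n_x²+n_y²)/n_z = 0.580/0.679, so δ = 40.5°.
Dip direction = atan2(0.505, 0.285) = 61° (azimuth of n's horizontal projection).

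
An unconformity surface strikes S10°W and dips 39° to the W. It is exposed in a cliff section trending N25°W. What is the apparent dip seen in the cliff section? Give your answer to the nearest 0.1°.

The section lies 35° from the strike.
tan α = tan 39° × sin 35° = 0.8098 × 0.5736 = 0.4645
apparent dip = arctan 0.4645 = 24.91°

24.9°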